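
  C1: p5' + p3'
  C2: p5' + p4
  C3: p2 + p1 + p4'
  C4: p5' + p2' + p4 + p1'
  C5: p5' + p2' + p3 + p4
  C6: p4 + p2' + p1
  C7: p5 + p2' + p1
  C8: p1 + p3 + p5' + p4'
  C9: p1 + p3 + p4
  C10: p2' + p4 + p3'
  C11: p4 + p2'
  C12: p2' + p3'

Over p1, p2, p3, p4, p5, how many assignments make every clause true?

There are 2^5 = 32 truth assignments over (p1, p2, p3, p4, p5).
Split on p5. With p5 = 1, the clauses containing p5 are satisfied and p5' drops from the rest; 2 of the 2^4 = 16 assignments to the other variables satisfy what remains.
With p5 = 0, by the same count on the reduced clause set, 6 assignments work.
Total: 2 + 6 = 8.

8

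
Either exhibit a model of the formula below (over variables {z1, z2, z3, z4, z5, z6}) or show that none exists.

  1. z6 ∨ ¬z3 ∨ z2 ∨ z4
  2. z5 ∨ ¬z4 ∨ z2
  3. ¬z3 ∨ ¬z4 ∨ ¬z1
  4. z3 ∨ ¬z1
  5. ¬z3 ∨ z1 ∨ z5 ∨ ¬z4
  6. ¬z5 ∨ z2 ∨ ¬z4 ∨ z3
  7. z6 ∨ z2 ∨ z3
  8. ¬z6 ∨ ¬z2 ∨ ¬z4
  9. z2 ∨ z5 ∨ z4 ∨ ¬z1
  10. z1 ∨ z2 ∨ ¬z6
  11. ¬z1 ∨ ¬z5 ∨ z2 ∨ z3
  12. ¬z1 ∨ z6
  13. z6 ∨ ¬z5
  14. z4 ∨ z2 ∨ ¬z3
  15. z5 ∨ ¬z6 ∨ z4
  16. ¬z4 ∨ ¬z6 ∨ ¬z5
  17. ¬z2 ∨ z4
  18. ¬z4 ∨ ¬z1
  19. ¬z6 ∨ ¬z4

Try z3 = False.
From the singleton clause (¬z1), z1 = False.
Try z6 = False.
From the singleton clause (z2), z2 = True.
From the singleton clause (¬z5), z5 = False.
From the singleton clause (z4), z4 = True.
Every clause now holds.

z1=False, z2=True, z3=False, z4=True, z5=False, z6=False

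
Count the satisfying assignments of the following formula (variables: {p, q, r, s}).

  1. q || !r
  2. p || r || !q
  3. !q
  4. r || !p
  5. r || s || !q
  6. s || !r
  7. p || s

There are 2^4 = 16 truth assignments over (p, q, r, s).
Check each against the 7 clauses (columns in the order p, q, r, s):
  F F F F  ✗ fails (p || s)
  F F F T  ✓ satisfies all
  F F T F  ✗ fails (q || !r)
  F F T T  ✗ fails (q || !r)
  F T F F  ✗ fails (p || r || !q)
  F T F T  ✗ fails (p || r || !q)
  F T T F  ✗ fails (!q)
  F T T T  ✗ fails (!q)
  T F F F  ✗ fails (r || !p)
  T F F T  ✗ fails (r || !p)
  T F T F  ✗ fails (q || !r)
  T F T T  ✗ fails (q || !r)
  T T F F  ✗ fails (!q)
  T T F T  ✗ fails (!q)
  T T T F  ✗ fails (!q)
  T T T T  ✗ fails (!q)
1 of the 16 rows is a model.

1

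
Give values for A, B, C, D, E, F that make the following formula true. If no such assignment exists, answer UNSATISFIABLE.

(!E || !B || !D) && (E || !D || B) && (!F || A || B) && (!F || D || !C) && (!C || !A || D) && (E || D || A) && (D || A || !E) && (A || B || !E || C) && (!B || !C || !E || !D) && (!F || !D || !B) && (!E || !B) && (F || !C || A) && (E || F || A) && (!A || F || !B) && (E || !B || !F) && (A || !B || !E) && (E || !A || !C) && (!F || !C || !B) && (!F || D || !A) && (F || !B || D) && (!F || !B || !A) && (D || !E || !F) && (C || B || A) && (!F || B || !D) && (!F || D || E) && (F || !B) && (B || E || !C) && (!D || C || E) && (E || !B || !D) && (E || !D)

Branch on E: set E = true.
The clause (!B) is unit, so B = false.
Branch on F: set F = false.
Branch on D: set D = false.
The clause (A) is unit, so A = true.
The clause (!C) is unit, so C = false.
This assignment satisfies each clause.

A ↦ true; B ↦ false; C ↦ false; D ↦ false; E ↦ true; F ↦ false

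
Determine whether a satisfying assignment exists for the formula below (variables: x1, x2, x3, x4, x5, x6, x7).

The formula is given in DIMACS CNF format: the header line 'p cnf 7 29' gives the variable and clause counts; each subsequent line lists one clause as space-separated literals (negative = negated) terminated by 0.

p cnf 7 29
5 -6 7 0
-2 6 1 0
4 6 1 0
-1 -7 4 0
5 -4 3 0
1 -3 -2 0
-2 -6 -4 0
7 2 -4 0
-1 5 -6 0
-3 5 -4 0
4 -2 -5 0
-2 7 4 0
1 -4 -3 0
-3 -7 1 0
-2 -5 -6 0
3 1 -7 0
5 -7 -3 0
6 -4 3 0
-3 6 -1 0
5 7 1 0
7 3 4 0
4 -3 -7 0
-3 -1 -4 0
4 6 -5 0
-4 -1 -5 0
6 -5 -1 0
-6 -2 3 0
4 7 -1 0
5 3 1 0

Yes

Try x5 = True.
Try x4 = False.
From the singleton clause (¬x2), x2 = False.
From the singleton clause (x6), x6 = True.
Try x1 = False.
Try x3 = True.
From the singleton clause (¬x7), x7 = False.
This assignment satisfies each clause.
A satisfying assignment: x1=False, x2=False, x3=True, x4=False, x5=True, x6=True, x7=False.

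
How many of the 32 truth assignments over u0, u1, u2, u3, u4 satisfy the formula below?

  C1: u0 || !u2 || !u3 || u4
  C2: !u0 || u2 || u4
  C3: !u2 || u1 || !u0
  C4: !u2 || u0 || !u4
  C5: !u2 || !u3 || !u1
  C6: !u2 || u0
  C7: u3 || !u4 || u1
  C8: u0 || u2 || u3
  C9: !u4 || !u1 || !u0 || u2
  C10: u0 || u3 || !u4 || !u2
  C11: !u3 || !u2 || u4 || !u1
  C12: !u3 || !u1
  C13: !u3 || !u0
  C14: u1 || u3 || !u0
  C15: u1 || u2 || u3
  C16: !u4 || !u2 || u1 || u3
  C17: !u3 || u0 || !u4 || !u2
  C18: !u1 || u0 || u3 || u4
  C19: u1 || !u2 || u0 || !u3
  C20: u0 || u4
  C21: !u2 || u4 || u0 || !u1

There are 2^5 = 32 truth assignments over (u0, u1, u2, u3, u4).
Split on u0. With u0 = true, the clauses containing u0 are satisfied and !u0 drops from the rest; 2 of the 2^4 = 16 assignments to the other variables satisfy what remains.
With u0 = false, by the same count on the reduced clause set, 1 assignment works.
(One model: u0=F, u1=F, u2=F, u3=T, u4=T.)
Total: 2 + 1 = 3.

3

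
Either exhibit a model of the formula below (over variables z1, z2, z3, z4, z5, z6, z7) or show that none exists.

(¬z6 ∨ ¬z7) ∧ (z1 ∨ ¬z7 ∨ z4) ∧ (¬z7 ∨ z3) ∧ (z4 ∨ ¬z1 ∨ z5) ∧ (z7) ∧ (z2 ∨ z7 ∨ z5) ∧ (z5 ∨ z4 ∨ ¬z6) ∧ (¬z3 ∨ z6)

UNSATISFIABLE

(z7) alone gives z7 = True.
(¬z6) alone gives z6 = False.
(z3) alone gives z3 = True.
But (¬z3) is also a unit clause — contradiction.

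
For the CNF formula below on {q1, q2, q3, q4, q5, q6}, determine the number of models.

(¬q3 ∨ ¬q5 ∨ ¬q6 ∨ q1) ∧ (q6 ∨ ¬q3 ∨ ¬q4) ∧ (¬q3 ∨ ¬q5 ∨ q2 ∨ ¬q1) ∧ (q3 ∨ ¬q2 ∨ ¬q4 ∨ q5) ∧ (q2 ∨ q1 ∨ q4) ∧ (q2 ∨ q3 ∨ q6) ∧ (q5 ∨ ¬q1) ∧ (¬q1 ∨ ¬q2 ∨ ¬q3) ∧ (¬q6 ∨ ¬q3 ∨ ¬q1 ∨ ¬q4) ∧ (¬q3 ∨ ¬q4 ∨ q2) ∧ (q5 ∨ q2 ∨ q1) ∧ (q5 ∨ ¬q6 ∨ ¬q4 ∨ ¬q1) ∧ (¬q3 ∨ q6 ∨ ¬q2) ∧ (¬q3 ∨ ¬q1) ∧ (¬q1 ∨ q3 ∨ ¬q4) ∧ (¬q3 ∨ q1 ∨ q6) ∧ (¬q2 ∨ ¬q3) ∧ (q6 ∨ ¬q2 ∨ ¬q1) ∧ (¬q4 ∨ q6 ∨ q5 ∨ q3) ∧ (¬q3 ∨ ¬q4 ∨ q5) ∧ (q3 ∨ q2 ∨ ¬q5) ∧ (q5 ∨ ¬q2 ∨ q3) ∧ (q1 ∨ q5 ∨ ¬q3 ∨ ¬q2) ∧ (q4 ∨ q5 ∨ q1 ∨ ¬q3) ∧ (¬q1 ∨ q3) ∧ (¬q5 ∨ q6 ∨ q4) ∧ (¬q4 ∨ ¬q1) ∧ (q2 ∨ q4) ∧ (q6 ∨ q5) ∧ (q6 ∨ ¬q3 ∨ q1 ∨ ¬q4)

3

There are 2^6 = 64 truth assignments over (q1, q2, q3, q4, q5, q6).
Split on q3. With q3 = True, the clauses containing q3 are satisfied and ¬q3 drops from the rest; 0 of the 2^5 = 32 assignments to the other variables satisfy what remains.
With q3 = False, by the same count on the reduced clause set, 3 assignments work.
(One model: q1=F, q2=T, q3=F, q4=F, q5=T, q6=T.)
Total: 0 + 3 = 3.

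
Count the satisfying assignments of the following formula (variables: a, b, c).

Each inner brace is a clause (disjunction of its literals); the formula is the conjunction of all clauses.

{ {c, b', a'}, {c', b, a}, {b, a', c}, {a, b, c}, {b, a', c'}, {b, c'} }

There are 2^3 = 8 truth assignments over (a, b, c).
Check each against the 6 clauses (columns in the order a, b, c):
  F F F  ✗ fails (a + b + c)
  F F T  ✗ fails (c' + b + a)
  F T F  ✓ satisfies all
  F T T  ✓ satisfies all
  T F F  ✗ fails (b + a' + c)
  T F T  ✗ fails (b + a' + c')
  T T F  ✗ fails (c + b' + a')
  T T T  ✓ satisfies all
3 of the 8 rows are models.

3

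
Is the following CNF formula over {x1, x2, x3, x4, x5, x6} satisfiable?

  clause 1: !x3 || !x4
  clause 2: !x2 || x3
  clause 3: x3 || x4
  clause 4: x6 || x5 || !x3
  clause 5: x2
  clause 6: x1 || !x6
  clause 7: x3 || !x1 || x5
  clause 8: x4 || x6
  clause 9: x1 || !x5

(x2) alone gives x2 = true.
(x3) alone gives x3 = true.
(!x4) alone gives x4 = false.
(x6) alone gives x6 = true.
(x1) alone gives x1 = true.
All clauses hold; x5 can take either value.
A satisfying assignment: x1=true; x2=true; x3=true; x4=false; x5=true; x6=true.

Satisfiable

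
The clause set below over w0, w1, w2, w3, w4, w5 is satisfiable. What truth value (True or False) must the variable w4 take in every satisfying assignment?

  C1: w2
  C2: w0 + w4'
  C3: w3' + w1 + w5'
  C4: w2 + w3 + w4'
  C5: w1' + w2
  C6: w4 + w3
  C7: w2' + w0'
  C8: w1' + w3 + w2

Suppose w4 = 1.
Unit clause (w2) forces w2 = 1.
Unit clause (w0) forces w0 = 1.
But (w0') is also a unit clause — contradiction.
So every satisfying assignment has w4 = False.

False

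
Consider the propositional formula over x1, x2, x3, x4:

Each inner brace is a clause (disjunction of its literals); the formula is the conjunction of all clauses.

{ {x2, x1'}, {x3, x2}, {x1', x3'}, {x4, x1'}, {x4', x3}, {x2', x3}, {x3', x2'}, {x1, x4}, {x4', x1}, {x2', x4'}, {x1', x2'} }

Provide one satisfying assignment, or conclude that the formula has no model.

UNSATISFIABLE

Case x2 = 1:
From the singleton clause (x3), x3 = 1.
That conflicts with the unit clause (x3').
Backtrack on x2: now try x2 = 0.
From the singleton clause (x1'), x1 = 0.
From the singleton clause (x3), x3 = 1.
From the singleton clause (x4), x4 = 1.
That conflicts with the unit clause (x4').
Both values of x2 lead to a conflict.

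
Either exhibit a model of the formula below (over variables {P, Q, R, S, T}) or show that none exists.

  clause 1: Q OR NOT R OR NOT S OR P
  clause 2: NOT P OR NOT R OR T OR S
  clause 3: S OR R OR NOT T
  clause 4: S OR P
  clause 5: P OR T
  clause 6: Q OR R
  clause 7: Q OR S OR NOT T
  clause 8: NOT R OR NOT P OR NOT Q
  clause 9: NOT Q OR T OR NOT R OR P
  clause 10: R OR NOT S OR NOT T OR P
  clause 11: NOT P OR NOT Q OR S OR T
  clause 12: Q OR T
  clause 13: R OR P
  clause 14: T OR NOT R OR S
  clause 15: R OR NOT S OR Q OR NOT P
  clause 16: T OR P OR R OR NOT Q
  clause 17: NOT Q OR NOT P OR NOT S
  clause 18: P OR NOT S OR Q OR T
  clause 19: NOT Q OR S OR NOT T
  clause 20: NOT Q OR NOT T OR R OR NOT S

Suppose S = true.
Suppose P = true.
(NOT Q) alone gives Q = false.
(R) alone gives R = true.
(T) alone gives T = true.
Every clause now holds.

P=true; Q=false; R=true; S=true; T=true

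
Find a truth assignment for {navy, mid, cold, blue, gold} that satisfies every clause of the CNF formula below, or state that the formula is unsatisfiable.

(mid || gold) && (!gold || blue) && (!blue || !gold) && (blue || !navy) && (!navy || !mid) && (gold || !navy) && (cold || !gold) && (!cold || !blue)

navy ↦ false; mid ↦ true; cold ↦ false; blue ↦ false; gold ↦ false

Suppose mid = true.
(!navy) alone gives navy = false.
Suppose gold = false.
Suppose cold = false.
No clause remains; blue is free.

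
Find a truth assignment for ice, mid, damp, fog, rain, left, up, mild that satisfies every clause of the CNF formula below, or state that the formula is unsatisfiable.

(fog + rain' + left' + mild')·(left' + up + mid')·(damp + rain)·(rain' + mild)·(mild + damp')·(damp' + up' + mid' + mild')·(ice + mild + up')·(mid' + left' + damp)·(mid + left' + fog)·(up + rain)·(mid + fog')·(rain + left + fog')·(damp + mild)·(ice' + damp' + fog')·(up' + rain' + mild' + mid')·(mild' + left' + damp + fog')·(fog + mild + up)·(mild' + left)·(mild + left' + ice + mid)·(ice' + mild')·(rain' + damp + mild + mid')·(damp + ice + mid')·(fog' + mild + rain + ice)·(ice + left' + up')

Branch on damp: set damp = 1.
The clause (mild) is unit, so mild = 1.
The clause (left) is unit, so left = 1.
The clause (ice') is unit, so ice = 0.
The clause (up') is unit, so up = 0.
The clause (mid') is unit, so mid = 0.
The clause (fog) is unit, so fog = 1.
But (fog') is also a unit clause — contradiction.
Undo damp and try damp = 0.
The clause (rain) is unit, so rain = 1.
The clause (mild) is unit, so mild = 1.
The clause (left) is unit, so left = 1.
The clause (fog) is unit, so fog = 1.
But (fog') is also a unit clause — contradiction.
Neither damp = 1 nor damp = 0 works.

UNSATISFIABLE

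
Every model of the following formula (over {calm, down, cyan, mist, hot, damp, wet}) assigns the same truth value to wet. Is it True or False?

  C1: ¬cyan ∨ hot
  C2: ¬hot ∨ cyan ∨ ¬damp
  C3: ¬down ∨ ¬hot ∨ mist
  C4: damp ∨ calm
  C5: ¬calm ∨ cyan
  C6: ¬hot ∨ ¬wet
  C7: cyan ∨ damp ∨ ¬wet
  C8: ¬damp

False

Suppose wet = True.
Unit clause (¬hot) forces hot = False.
Unit clause (¬cyan) forces cyan = False.
Unit clause (¬calm) forces calm = False.
Unit clause (damp) forces damp = True.
That conflicts with the unit clause (¬damp).
So every satisfying assignment has wet = False.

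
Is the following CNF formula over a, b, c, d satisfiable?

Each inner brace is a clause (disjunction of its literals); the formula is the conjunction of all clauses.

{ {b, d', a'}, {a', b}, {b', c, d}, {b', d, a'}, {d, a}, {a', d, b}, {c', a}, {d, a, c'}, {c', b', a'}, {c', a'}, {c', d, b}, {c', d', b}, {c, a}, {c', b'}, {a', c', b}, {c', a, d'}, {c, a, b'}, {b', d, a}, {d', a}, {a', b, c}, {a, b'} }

Case a = 1:
The clause (b) is unit, so b = 1.
The clause (d) is unit, so d = 1.
The clause (c') is unit, so c = 0.
Every clause now holds.
A satisfying assignment: a ↦ 1; b ↦ 1; c ↦ 0; d ↦ 1.

Yes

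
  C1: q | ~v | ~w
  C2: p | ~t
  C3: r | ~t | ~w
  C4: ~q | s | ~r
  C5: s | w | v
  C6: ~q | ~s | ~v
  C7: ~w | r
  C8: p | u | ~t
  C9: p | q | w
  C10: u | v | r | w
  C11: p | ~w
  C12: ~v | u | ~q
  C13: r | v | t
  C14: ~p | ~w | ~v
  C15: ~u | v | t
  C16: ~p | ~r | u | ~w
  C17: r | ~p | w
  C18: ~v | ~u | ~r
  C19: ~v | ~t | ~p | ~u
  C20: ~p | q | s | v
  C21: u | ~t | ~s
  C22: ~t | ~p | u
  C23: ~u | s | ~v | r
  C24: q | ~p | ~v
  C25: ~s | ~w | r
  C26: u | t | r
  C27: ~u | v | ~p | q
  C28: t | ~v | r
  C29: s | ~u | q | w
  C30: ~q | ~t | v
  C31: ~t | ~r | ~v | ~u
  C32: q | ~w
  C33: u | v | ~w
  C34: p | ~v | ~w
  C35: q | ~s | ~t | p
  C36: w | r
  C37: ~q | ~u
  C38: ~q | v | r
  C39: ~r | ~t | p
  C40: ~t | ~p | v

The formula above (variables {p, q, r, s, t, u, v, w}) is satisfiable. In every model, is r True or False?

True

Suppose r = 0.
(~w) alone gives w = 0.
Now (w) is unsatisfied and unit — conflict.
So every satisfying assignment has r = True.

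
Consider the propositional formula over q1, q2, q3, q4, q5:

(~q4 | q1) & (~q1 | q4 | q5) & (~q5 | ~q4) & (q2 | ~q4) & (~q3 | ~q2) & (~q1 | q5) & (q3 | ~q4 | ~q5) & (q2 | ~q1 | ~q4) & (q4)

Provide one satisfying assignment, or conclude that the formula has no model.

From the singleton clause (q4), q4 = 1.
From the singleton clause (q1), q1 = 1.
From the singleton clause (~q5), q5 = 0.
That conflicts with the unit clause (q5).

UNSATISFIABLE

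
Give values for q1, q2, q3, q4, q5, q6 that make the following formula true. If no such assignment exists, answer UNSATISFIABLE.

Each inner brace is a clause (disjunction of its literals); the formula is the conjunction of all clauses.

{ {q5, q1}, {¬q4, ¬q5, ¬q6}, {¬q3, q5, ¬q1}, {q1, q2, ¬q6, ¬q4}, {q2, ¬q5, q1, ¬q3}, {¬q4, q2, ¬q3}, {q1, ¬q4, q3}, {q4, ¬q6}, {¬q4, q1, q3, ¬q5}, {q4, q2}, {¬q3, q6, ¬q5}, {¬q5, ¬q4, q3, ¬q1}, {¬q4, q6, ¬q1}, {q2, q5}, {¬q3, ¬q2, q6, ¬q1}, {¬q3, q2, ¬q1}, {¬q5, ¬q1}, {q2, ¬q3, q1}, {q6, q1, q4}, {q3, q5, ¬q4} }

Try q5 = False.
(q1) alone gives q1 = True.
(¬q3) alone gives q3 = False.
(q2) alone gives q2 = True.
(¬q4) alone gives q4 = False.
(¬q6) alone gives q6 = False.
This assignment satisfies each clause.

q1 ↦ True,  q2 ↦ True,  q3 ↦ False,  q4 ↦ False,  q5 ↦ False,  q6 ↦ False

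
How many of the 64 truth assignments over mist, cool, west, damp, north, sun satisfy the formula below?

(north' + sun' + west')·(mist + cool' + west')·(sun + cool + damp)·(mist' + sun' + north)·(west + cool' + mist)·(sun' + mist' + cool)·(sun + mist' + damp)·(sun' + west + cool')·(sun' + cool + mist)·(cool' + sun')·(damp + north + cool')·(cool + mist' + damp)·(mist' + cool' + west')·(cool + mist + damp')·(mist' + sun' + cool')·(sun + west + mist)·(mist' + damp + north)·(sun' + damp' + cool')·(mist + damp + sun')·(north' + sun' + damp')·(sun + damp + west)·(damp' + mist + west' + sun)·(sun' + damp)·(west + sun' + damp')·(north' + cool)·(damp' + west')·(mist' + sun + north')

There are 2^6 = 64 truth assignments over (mist, cool, west, damp, north, sun).
Split on cool. With cool = 1, the clauses containing cool are satisfied and cool' drops from the rest; 1 of the 2^5 = 32 assignments to the other variables satisfy what remains.
With cool = 0, by the same count on the reduced clause set, 1 assignment works.
(One model: mist=T, cool=F, west=F, damp=T, north=F, sun=F.)
Total: 1 + 1 = 2.

2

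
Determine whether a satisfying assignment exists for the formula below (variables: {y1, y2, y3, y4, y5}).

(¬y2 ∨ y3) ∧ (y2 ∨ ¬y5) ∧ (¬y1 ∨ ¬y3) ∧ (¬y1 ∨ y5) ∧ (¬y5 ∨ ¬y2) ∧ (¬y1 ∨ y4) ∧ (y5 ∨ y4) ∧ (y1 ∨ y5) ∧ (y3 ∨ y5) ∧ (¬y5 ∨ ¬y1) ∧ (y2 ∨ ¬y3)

Suppose y2 = False.
(¬y5) alone gives y5 = False.
(¬y1) alone gives y1 = False.
That conflicts with the unit clause (y1).
Backtrack on y2: now try y2 = True.
(y3) alone gives y3 = True.
(¬y1) alone gives y1 = False.
(¬y5) alone gives y5 = False.
That conflicts with the unit clause (y5).
Either choice for y2 ends in contradiction.
No assignment satisfies every clause.

No, unsatisfiable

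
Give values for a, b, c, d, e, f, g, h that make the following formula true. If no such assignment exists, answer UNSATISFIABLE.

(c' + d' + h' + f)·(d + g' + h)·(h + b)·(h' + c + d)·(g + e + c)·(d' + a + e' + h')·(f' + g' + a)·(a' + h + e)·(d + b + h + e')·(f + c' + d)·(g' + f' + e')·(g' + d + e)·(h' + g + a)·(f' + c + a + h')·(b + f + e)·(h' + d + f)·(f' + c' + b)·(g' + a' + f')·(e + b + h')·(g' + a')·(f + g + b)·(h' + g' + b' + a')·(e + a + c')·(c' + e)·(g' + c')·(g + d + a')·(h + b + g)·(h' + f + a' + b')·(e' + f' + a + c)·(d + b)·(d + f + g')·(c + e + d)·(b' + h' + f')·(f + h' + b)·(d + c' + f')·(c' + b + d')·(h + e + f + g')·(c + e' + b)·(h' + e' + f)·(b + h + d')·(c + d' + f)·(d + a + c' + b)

Branch on h: set h = 0.
From the singleton clause (b), b = 1.
Branch on d: set d = 1.
Branch on a: set a = 1.
From the singleton clause (e), e = 1.
From the singleton clause (g'), g = 0.
Branch on c: set c = 1.
All clauses hold; f can take either value.

a ↦ 1,  b ↦ 1,  c ↦ 1,  d ↦ 1,  e ↦ 1,  f ↦ 0,  g ↦ 0,  h ↦ 0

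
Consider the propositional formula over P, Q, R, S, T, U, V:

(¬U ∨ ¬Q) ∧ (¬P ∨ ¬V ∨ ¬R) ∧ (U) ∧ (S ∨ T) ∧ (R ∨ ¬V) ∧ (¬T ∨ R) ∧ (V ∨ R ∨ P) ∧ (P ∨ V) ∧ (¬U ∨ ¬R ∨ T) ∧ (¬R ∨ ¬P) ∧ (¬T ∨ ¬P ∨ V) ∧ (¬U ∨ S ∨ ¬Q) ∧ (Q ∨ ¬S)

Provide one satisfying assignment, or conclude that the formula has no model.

The clause (U) is unit, so U = True.
The clause (¬Q) is unit, so Q = False.
The clause (¬S) is unit, so S = False.
The clause (T) is unit, so T = True.
The clause (R) is unit, so R = True.
The clause (¬P) is unit, so P = False.
The clause (V) is unit, so V = True.
Every clause now holds.

P=False,  Q=False,  R=True,  S=False,  T=True,  U=True,  V=True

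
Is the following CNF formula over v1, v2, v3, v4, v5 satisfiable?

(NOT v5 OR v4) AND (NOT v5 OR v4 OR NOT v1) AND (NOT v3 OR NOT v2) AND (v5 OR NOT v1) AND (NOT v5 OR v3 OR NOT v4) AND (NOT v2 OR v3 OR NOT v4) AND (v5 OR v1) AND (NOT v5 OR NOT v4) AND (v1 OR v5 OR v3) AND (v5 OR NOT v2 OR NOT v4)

Branch on v5: set v5 = false.
(NOT v1) alone gives v1 = false.
That conflicts with the unit clause (v1).
So v5 must be the other value — set v5 = true.
(v4) alone gives v4 = true.
That conflicts with the unit clause (NOT v4).
Neither v5 = true nor v5 = false works.
No assignment satisfies every clause.

No, unsatisfiable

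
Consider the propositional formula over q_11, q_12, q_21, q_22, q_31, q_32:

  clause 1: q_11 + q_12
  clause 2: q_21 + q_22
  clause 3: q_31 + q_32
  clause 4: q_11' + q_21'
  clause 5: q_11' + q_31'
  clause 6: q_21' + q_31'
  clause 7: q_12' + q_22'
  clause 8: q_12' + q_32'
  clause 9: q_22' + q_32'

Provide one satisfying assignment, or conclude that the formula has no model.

UNSATISFIABLE

Case q_11 = 1:
From the singleton clause (q_21'), q_21 = 0.
From the singleton clause (q_22), q_22 = 1.
From the singleton clause (q_31'), q_31 = 0.
From the singleton clause (q_32), q_32 = 1.
Now (q_32') is unsatisfied and unit — conflict.
That branch fails; take q_11 = 0 instead.
From the singleton clause (q_12), q_12 = 1.
From the singleton clause (q_22'), q_22 = 0.
From the singleton clause (q_21), q_21 = 1.
From the singleton clause (q_31'), q_31 = 0.
From the singleton clause (q_32), q_32 = 1.
Now (q_32') is unsatisfied and unit — conflict.
Both values of q_11 lead to a conflict.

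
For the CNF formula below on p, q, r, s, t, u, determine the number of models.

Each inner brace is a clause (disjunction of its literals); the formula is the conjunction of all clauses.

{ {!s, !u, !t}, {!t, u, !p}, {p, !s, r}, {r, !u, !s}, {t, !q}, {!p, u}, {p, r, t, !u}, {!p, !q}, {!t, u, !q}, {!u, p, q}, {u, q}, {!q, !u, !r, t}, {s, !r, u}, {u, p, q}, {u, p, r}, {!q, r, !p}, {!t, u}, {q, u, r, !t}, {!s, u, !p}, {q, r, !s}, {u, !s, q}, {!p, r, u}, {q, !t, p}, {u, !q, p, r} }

There are 2^6 = 64 truth assignments over (p, q, r, s, t, u).
Split on r. With r = true, the clauses containing r are satisfied and !r drops from the rest; 4 of the 2^5 = 32 assignments to the other variables satisfy what remains.
With r = false, by the same count on the reduced clause set, 3 assignments work.
Total: 4 + 3 = 7.

7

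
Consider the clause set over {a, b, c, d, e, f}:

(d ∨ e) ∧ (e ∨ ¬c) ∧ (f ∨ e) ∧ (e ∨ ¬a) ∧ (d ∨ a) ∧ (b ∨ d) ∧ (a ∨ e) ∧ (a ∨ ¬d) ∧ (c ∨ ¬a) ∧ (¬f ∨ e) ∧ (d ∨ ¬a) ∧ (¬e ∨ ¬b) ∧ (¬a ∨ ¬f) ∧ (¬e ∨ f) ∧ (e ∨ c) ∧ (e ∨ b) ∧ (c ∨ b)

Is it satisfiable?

No, unsatisfiable

Case d = True:
(a) alone gives a = True.
(e) alone gives e = True.
(c) alone gives c = True.
(¬b) alone gives b = False.
(¬f) alone gives f = False.
But (f) is also a unit clause — contradiction.
That branch fails; take d = False instead.
(e) alone gives e = True.
(a) alone gives a = True.
But (¬a) is also a unit clause — contradiction.
Neither d = True nor d = False works.
No assignment satisfies every clause.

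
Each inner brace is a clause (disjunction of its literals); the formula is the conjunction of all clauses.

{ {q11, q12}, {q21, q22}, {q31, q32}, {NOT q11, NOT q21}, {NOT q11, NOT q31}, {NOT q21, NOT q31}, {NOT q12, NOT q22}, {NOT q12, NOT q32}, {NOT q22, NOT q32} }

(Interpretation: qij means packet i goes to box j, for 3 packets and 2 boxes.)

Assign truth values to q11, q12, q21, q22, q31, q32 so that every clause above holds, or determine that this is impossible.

UNSATISFIABLE

Suppose q11 = true.
(NOT q21) alone gives q21 = false.
(q22) alone gives q22 = true.
(NOT q31) alone gives q31 = false.
(q32) alone gives q32 = true.
That conflicts with the unit clause (NOT q32).
That branch fails; take q11 = false instead.
(q12) alone gives q12 = true.
(NOT q22) alone gives q22 = false.
(q21) alone gives q21 = true.
(NOT q31) alone gives q31 = false.
(q32) alone gives q32 = true.
That conflicts with the unit clause (NOT q32).
Either choice for q11 ends in contradiction.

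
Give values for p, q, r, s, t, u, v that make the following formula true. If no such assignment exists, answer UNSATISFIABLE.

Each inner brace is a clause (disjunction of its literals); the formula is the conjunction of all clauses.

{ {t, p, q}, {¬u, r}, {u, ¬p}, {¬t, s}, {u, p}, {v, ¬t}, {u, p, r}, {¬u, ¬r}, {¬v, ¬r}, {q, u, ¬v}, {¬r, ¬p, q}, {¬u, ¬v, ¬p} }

UNSATISFIABLE

Try u = False.
The clause (¬p) is unit, so p = False.
Now (p) is unsatisfied and unit — conflict.
That branch fails; take u = True instead.
The clause (r) is unit, so r = True.
Now (¬r) is unsatisfied and unit — conflict.
Neither u = True nor u = False works.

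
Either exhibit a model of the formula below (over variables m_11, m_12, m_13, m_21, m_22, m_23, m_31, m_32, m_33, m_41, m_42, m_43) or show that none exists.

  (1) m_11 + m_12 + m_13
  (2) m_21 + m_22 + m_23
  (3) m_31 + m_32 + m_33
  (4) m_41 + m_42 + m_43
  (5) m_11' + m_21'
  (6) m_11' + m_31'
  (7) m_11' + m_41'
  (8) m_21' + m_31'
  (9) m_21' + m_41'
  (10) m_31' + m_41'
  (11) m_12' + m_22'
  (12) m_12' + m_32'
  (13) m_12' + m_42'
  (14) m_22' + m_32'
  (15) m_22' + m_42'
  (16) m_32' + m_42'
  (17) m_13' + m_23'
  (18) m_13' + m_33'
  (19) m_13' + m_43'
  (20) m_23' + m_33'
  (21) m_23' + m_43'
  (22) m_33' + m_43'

UNSATISFIABLE

Suppose m_11 = 0.
Suppose m_12 = 1.
From the singleton clause (m_22'), m_22 = 0.
From the singleton clause (m_32'), m_32 = 0.
From the singleton clause (m_42'), m_42 = 0.
Suppose m_21 = 1.
From the singleton clause (m_31'), m_31 = 0.
From the singleton clause (m_33), m_33 = 1.
From the singleton clause (m_41'), m_41 = 0.
From the singleton clause (m_43), m_43 = 1.
Now (m_43') is unsatisfied and unit — conflict.
Backtrack on m_21: now try m_21 = 0.
From the singleton clause (m_23), m_23 = 1.
From the singleton clause (m_13'), m_13 = 0.
From the singleton clause (m_33'), m_33 = 0.
From the singleton clause (m_31), m_31 = 1.
From the singleton clause (m_41'), m_41 = 0.
From the singleton clause (m_43), m_43 = 1.
Now (m_43') is unsatisfied and unit — conflict.
Either choice for m_21 ends in contradiction.
Backtrack on m_12: now try m_12 = 0.
From the singleton clause (m_13), m_13 = 1.
From the singleton clause (m_23'), m_23 = 0.
From the singleton clause (m_33'), m_33 = 0.
From the singleton clause (m_43'), m_43 = 0.
Suppose m_21 = 1.
From the singleton clause (m_31'), m_31 = 0.
From the singleton clause (m_32), m_32 = 1.
From the singleton clause (m_41'), m_41 = 0.
From the singleton clause (m_42), m_42 = 1.
Now (m_42') is unsatisfied and unit — conflict.
Backtrack on m_21: now try m_21 = 0.
From the singleton clause (m_22), m_22 = 1.
From the singleton clause (m_32'), m_32 = 0.
From the singleton clause (m_31), m_31 = 1.
From the singleton clause (m_41'), m_41 = 0.
From the singleton clause (m_42), m_42 = 1.
Now (m_42') is unsatisfied and unit — conflict.
Either choice for m_21 ends in contradiction.
Either choice for m_12 ends in contradiction.
Backtrack on m_11: now try m_11 = 1.
From the singleton clause (m_21'), m_21 = 0.
From the singleton clause (m_31'), m_31 = 0.
From the singleton clause (m_41'), m_41 = 0.
Suppose m_22 = 1.
From the singleton clause (m_12'), m_12 = 0.
From the singleton clause (m_32'), m_32 = 0.
From the singleton clause (m_33), m_33 = 1.
From the singleton clause (m_42'), m_42 = 0.
From the singleton clause (m_43), m_43 = 1.
Now (m_43') is unsatisfied and unit — conflict.
Backtrack on m_22: now try m_22 = 0.
From the singleton clause (m_23), m_23 = 1.
From the singleton clause (m_13'), m_13 = 0.
From the singleton clause (m_33'), m_33 = 0.
From the singleton clause (m_32), m_32 = 1.
From the singleton clause (m_12'), m_12 = 0.
From the singleton clause (m_42'), m_42 = 0.
From the singleton clause (m_43), m_43 = 1.
Now (m_43') is unsatisfied and unit — conflict.
Either choice for m_22 ends in contradiction.
Either choice for m_11 ends in contradiction.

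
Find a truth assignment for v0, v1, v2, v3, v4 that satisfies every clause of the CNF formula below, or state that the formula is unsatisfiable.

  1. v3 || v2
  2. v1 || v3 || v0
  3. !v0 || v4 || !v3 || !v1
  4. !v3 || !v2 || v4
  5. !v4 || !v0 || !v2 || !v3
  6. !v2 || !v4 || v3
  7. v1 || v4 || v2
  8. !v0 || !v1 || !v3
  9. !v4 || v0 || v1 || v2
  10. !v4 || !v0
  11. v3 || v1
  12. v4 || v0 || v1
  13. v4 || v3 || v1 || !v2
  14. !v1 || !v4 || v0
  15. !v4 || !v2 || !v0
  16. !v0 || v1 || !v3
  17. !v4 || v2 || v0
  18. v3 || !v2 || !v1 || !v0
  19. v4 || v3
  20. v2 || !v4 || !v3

v0 ↦ false; v1 ↦ false; v2 ↦ true; v3 ↦ true; v4 ↦ true

Case v3 = true:
Case v2 = true:
(v4) alone gives v4 = true.
(!v0) alone gives v0 = false.
(!v1) alone gives v1 = false.
This assignment satisfies each clause.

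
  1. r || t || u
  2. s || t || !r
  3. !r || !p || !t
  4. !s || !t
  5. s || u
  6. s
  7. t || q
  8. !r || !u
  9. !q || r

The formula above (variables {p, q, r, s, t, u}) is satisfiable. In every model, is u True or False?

False

Suppose u = true.
From the singleton clause (s), s = true.
From the singleton clause (!t), t = false.
From the singleton clause (q), q = true.
From the singleton clause (!r), r = false.
But (r) is also a unit clause — contradiction.
So every satisfying assignment has u = False.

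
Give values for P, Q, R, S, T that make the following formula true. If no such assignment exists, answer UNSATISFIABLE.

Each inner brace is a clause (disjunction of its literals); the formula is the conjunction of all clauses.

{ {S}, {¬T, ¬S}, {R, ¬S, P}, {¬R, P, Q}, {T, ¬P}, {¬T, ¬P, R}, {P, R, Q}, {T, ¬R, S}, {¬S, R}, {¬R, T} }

UNSATISFIABLE

From the singleton clause (S), S = True.
From the singleton clause (¬T), T = False.
From the singleton clause (¬P), P = False.
From the singleton clause (R), R = True.
That conflicts with the unit clause (¬R).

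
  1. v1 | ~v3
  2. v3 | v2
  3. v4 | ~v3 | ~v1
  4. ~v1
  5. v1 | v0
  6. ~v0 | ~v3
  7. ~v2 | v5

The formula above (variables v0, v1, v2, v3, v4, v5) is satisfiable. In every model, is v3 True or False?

False

Suppose v3 = 1.
From the singleton clause (v1), v1 = 1.
That conflicts with the unit clause (~v1).
So every satisfying assignment has v3 = False.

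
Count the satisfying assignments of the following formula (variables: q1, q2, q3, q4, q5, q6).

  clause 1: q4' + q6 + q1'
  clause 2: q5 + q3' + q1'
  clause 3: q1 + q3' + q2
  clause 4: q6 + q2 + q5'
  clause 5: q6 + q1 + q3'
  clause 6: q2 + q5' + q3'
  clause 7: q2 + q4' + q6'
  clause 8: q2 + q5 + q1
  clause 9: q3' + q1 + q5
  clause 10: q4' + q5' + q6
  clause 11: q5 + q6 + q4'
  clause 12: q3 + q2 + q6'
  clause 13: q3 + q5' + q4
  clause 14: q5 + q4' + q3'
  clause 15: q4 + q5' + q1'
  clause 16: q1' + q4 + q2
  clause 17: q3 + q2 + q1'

11

There are 2^6 = 64 truth assignments over (q1, q2, q3, q4, q5, q6).
Split on q2. With q2 = 1, the clauses containing q2 are satisfied and q2' drops from the rest; 11 of the 2^5 = 32 assignments to the other variables satisfy what remains.
With q2 = 0, by the same count on the reduced clause set, 0 assignments work.
(One model: q1=F, q2=T, q3=F, q4=F, q5=F, q6=F.)
Total: 11 + 0 = 11.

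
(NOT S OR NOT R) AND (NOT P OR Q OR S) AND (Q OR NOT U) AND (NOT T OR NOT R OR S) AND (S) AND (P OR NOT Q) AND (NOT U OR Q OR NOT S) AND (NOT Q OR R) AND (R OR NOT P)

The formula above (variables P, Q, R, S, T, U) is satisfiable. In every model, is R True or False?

False

Suppose R = true.
Unit clause (NOT S) forces S = false.
Now (S) is unsatisfied and unit — conflict.
So every satisfying assignment has R = False.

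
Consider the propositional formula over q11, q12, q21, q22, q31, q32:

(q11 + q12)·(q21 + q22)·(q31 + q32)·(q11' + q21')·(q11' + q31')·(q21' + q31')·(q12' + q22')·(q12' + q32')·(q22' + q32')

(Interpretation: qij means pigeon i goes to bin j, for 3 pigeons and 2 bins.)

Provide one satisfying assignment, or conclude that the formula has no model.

UNSATISFIABLE

Branch on q11: set q11 = 1.
The clause (q21') is unit, so q21 = 0.
The clause (q22) is unit, so q22 = 1.
The clause (q31') is unit, so q31 = 0.
The clause (q32) is unit, so q32 = 1.
That conflicts with the unit clause (q32').
Backtrack on q11: now try q11 = 0.
The clause (q12) is unit, so q12 = 1.
The clause (q22') is unit, so q22 = 0.
The clause (q21) is unit, so q21 = 1.
The clause (q31') is unit, so q31 = 0.
The clause (q32) is unit, so q32 = 1.
That conflicts with the unit clause (q32').
Either choice for q11 ends in contradiction.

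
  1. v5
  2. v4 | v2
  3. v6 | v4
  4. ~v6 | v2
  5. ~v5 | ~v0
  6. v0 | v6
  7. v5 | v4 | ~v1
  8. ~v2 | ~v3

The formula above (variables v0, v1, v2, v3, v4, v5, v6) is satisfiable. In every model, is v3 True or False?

Suppose v3 = 1.
The clause (v5) is unit, so v5 = 1.
The clause (~v0) is unit, so v0 = 0.
The clause (v6) is unit, so v6 = 1.
The clause (v2) is unit, so v2 = 1.
But (~v2) is also a unit clause — contradiction.
So every satisfying assignment has v3 = False.

False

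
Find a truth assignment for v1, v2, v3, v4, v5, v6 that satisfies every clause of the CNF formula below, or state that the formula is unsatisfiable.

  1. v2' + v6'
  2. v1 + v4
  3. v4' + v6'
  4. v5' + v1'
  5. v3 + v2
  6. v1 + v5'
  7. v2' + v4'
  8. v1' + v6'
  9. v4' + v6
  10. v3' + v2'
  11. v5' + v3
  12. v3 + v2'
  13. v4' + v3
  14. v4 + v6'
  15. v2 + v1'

UNSATISFIABLE

Suppose v2 = 0.
From the singleton clause (v3), v3 = 1.
From the singleton clause (v1'), v1 = 0.
From the singleton clause (v4), v4 = 1.
From the singleton clause (v6'), v6 = 0.
That conflicts with the unit clause (v6).
Undo v2 and try v2 = 1.
From the singleton clause (v6'), v6 = 0.
From the singleton clause (v4'), v4 = 0.
From the singleton clause (v1), v1 = 1.
From the singleton clause (v5'), v5 = 0.
From the singleton clause (v3'), v3 = 0.
That conflicts with the unit clause (v3).
Neither v2 = 1 nor v2 = 0 works.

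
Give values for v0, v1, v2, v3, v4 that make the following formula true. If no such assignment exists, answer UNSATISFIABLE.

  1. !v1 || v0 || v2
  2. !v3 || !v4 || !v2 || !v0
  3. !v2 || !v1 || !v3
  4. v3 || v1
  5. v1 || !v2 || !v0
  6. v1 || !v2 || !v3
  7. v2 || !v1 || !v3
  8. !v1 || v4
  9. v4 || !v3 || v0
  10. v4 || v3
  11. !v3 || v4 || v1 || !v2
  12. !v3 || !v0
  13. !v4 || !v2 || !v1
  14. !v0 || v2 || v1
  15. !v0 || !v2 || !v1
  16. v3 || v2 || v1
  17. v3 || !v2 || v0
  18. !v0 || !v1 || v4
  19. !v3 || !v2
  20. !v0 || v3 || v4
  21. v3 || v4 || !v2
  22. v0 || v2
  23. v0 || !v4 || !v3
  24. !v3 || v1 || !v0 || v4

v0: true, v1: true, v2: false, v3: false, v4: true

Branch on v3: set v3 = false.
The clause (v1) is unit, so v1 = true.
The clause (v4) is unit, so v4 = true.
The clause (!v2) is unit, so v2 = false.
The clause (v0) is unit, so v0 = true.
All clauses are satisfied.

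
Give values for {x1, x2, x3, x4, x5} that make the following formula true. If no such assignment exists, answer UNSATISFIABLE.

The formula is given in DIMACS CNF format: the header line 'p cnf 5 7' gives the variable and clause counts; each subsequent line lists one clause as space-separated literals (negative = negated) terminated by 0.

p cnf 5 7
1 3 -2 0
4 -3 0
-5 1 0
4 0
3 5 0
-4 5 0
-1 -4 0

From the singleton clause (x4), x4 = True.
From the singleton clause (x5), x5 = True.
From the singleton clause (x1), x1 = True.
Now (¬x1) is unsatisfied and unit — conflict.

UNSATISFIABLE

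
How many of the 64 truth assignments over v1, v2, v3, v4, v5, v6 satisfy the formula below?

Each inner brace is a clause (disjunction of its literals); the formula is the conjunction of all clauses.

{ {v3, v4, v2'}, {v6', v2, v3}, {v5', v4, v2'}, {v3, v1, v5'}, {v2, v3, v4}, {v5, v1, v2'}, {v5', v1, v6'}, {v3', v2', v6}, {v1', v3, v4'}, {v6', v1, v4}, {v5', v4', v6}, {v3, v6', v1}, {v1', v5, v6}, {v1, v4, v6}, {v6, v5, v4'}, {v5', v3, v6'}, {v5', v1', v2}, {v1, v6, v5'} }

There are 2^6 = 64 truth assignments over (v1, v2, v3, v4, v5, v6).
Split on v1. With v1 = 1, the clauses containing v1 are satisfied and v1' drops from the rest; 5 of the 2^5 = 32 assignments to the other variables satisfy what remains.
With v1 = 0, by the same count on the reduced clause set, 1 assignment works.
(One model: v1=F, v2=F, v3=T, v4=T, v5=F, v6=T.)
Total: 5 + 1 = 6.

6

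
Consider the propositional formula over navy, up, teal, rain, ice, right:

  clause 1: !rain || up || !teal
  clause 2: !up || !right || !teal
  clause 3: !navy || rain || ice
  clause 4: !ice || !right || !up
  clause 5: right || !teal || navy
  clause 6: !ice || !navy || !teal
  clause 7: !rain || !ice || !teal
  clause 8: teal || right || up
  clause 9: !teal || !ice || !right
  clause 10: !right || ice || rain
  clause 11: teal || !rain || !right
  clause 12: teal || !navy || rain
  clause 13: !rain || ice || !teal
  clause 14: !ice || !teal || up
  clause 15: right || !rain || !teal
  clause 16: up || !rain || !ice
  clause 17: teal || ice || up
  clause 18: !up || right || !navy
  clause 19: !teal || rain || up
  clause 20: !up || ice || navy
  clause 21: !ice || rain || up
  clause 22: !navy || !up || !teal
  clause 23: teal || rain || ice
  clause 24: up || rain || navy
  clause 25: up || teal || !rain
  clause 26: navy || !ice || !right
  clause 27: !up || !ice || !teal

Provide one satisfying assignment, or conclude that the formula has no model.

Suppose rain = false.
Suppose navy = false.
The clause (up) is unit, so up = true.
The clause (ice) is unit, so ice = true.
The clause (!right) is unit, so right = false.
The clause (!teal) is unit, so teal = false.
Every clause now holds.

navy: false; up: true; teal: false; rain: false; ice: true; right: false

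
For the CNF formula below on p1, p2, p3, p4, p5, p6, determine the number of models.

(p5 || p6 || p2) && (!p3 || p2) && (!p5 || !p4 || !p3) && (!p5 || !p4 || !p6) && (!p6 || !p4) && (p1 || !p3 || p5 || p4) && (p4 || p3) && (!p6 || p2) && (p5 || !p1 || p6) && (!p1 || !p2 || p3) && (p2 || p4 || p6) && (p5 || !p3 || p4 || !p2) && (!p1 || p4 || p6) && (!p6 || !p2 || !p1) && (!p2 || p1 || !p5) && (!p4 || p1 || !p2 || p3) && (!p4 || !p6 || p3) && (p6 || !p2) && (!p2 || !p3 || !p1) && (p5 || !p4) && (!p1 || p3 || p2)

There are 2^6 = 64 truth assignments over (p1, p2, p3, p4, p5, p6).
Split on p1. With p1 = true, the clauses containing p1 are satisfied and !p1 drops from the rest; 0 of the 2^5 = 32 assignments to the other variables satisfy what remains.
With p1 = false, by the same count on the reduced clause set, 1 assignment works.
(One model: p1=F, p2=F, p3=F, p4=T, p5=T, p6=F.)
Total: 0 + 1 = 1.

1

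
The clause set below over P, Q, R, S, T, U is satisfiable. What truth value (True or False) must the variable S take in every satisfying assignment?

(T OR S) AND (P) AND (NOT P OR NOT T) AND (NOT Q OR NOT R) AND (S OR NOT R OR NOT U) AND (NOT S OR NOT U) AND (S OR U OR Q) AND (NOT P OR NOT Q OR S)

Suppose S = false.
The clause (T) is unit, so T = true.
The clause (P) is unit, so P = true.
That conflicts with the unit clause (NOT P).
So every satisfying assignment has S = True.

True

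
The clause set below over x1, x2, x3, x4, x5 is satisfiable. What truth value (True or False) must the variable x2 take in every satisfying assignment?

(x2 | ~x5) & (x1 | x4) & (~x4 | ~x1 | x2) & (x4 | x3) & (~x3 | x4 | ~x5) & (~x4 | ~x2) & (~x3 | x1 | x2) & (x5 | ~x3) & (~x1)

False

Suppose x2 = 1.
Unit clause (~x4) forces x4 = 0.
Unit clause (x1) forces x1 = 1.
Now (~x1) is unsatisfied and unit — conflict.
So every satisfying assignment has x2 = False.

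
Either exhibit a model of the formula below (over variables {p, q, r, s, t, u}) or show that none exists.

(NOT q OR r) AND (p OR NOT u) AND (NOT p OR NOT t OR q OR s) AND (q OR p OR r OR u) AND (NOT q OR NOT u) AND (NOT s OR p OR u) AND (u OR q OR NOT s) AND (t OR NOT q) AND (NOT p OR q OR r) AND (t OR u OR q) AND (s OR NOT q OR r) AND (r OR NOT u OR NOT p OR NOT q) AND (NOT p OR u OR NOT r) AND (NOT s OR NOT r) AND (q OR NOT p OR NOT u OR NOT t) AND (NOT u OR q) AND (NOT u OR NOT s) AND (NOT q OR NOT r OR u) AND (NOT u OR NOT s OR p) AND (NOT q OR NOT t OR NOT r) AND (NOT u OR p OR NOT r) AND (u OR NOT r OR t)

Try q = false.
(NOT u) alone gives u = false.
(NOT s) alone gives s = false.
(t) alone gives t = true.
(NOT p) alone gives p = false.
(r) alone gives r = true.
All clauses are satisfied.

p: false, q: false, r: true, s: false, t: true, u: false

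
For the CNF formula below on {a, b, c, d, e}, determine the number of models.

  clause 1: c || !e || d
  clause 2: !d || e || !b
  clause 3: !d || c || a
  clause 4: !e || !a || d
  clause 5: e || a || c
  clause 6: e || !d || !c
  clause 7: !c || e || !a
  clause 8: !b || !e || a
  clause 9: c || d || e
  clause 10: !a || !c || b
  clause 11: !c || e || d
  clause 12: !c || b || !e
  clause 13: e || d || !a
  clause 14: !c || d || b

There are 2^5 = 32 truth assignments over (a, b, c, d, e).
Split on e. With e = true, the clauses containing e are satisfied and !e drops from the rest; 3 of the 2^4 = 16 assignments to the other variables satisfy what remains.
With e = false, by the same count on the reduced clause set, 1 assignment works.
Total: 3 + 1 = 4.

4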